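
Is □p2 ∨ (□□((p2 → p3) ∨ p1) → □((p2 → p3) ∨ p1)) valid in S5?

Tableau for the negation ¬(□p2 ∨ (□□((p2 → p3) ∨ p1) → □((p2 → p3) ∨ p1))):
1. ¬(□p2 ∨ (□□((p2 → p3) ∨ p1) → □((p2 → p3) ∨ p1))), 0
2. ¬□p2, 0
3. ¬(□□((p2 → p3) ∨ p1) → □((p2 → p3) ∨ p1)), 0
4. □□((p2 → p3) ∨ p1), 0
5. ¬□((p2 → p3) ∨ p1), 0
6. □((p2 → p3) ∨ p1), 0
7. (p2 → p3) ∨ p1, 0
8. p2 → p3, 0
9. p3, 0
10. ¬p2, 1
11. □((p2 → p3) ∨ p1), 1
12. (p2 → p3) ∨ p1, 1
13. p2 → p3, 1
14. p3, 1
15. ¬((p2 → p3) ∨ p1), 2
16. ¬(p2 → p3), 2
17. ¬p1, 2
18. p2, 2
19. ¬p3, 2
20. □((p2 → p3) ∨ p1), 2
21. (p2 → p3) ∨ p1, 2
22. p2 → p3, 2
23. p3, 2
Accessibility: 0R0, 0R1, 0R2, 1R0, 1R1, 1R2, 2R0, 2R1, 2R2
Branch closes: p3 and ¬p3 both at 2.
All branches of the negation close; one closing branch shown above.

Yes, valid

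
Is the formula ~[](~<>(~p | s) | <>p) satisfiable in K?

Satisfiable

1. ~[](~<>(~p | s) | <>p), w0
2. ~(~<>(~p | s) | <>p), w1
3. <>(~p | s), w1
4. ~<>p, w1
5. ~p | s, w2
6. ~p, w2
7. s, w2
Accessibility: w0Rw1, w1Rw2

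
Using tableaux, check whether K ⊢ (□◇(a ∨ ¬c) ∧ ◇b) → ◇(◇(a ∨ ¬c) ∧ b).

Valid in K

Tableau for the negation ¬((□◇(a ∨ ¬c) ∧ ◇b) → ◇(◇(a ∨ ¬c) ∧ b)):
1. ¬((□◇(a ∨ ¬c) ∧ ◇b) → ◇(◇(a ∨ ¬c) ∧ b)), 0
2. □◇(a ∨ ¬c) ∧ ◇b, 0   [¬→-rule on 1]
3. ¬◇(◇(a ∨ ¬c) ∧ b), 0   [¬→-rule on 1]
4. □◇(a ∨ ¬c), 0   [∧-rule on 2]
5. ◇b, 0   [∧-rule on 2]
6. b, 1   [◇-rule on 5: fresh world 1, 0R1]
7. ¬(◇(a ∨ ¬c) ∧ b), 1   [¬◇-rule on 3 via 0R1]
8. ◇(a ∨ ¬c), 1   [□-rule on 4 via 0R1]
9. ¬◇(a ∨ ¬c), 1   [¬∧-rule on 7 (branches; this branch)]
10. a ∨ ¬c, 2   [◇-rule on 8: fresh world 2, 1R2]
11. ¬(a ∨ ¬c), 2   [¬◇-rule on 9 via 1R2]
12. ¬a, 2   [¬∨-rule on 11]
13. c, 2   [¬∨-rule on 11]
14. ¬c, 2   [∨-rule on 10 (branches; this branch)]
Accessibility: 0R1, 1R2
Branch closes: c and ¬c both at 2.
Every branch of the negation's tableau closes; the branch above is one of them.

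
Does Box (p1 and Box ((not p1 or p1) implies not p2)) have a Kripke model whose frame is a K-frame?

Yes, satisfiable

1. Box (p1 and Box ((not p1 or p1) implies not p2)), u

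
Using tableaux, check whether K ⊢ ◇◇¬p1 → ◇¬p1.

Not valid

Tableau for the negation ¬(◇◇¬p1 → ◇¬p1):
1. ¬(◇◇¬p1 → ◇¬p1), w0
2. ◇◇¬p1, w0   [¬→-rule on 1]
3. ¬◇¬p1, w0   [¬→-rule on 1]
4. ◇¬p1, w1   [◇-rule on 2: fresh world w1, w0Rw1]
5. p1, w1   [¬◇-rule on 3 via w0Rw1]
6. ¬p1, w2   [◇-rule on 4: fresh world w2, w1Rw2]
Accessibility: w0Rw1, w1Rw2
The negation has an open branch (countermodel exists).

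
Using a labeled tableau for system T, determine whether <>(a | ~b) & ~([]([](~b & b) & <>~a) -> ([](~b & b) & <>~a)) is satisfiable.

1. <>(a | ~b) & ~([]([](~b & b) & <>~a) -> ([](~b & b) & <>~a)), w0
2. <>(a | ~b), w0
3. ~([]([](~b & b) & <>~a) -> ([](~b & b) & <>~a)), w0
4. []([](~b & b) & <>~a), w0
5. ~([](~b & b) & <>~a), w0
6. [](~b & b) & <>~a, w0
7. [](~b & b), w0
8. <>~a, w0
9. ~b & b, w0
10. ~b, w0
11. b, w0
Accessibility: w0Rw0
Branch closes: b and ~b both at w0.
Every branch closes; the branch above is one of them.

Unsatisfiable (every branch closes)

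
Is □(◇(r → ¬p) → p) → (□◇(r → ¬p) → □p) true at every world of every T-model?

Valid

Tableau for the negation ¬(□(◇(r → ¬p) → p) → (□◇(r → ¬p) → □p)):
1. ¬(□(◇(r → ¬p) → p) → (□◇(r → ¬p) → □p)), 0
2. □(◇(r → ¬p) → p), 0
3. ¬(□◇(r → ¬p) → □p), 0
4. □◇(r → ¬p), 0
5. ¬□p, 0
6. ◇(r → ¬p) → p, 0
7. ◇(r → ¬p), 0
8. ¬◇(r → ¬p), 0
9. ¬(r → ¬p), 0
10. r, 0
11. p, 0
12. ¬p, 1
13. ◇(r → ¬p) → p, 1
14. ◇(r → ¬p), 1
15. ¬(r → ¬p), 1
16. r, 1
17. p, 1
Accessibility: 0R0, 0R1, 1R1
Branch closes: p and ¬p both at 1.
Every branch of the negation's tableau closes; the branch above is one of them.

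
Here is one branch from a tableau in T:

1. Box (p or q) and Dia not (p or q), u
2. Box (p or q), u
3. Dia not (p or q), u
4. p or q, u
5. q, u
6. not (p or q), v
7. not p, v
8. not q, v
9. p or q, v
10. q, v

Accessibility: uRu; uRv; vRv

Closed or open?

Closed

Both q and not q appear at v.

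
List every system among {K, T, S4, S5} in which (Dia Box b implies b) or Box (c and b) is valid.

S5

S4-tableau for the negation not ((Dia Box b implies b) or Box (c and b)):
1. not ((Dia Box b implies b) or Box (c and b)), u
2. not (Dia Box b implies b), u   [neg-or-rule on 1]
3. not Box (c and b), u   [neg-or-rule on 1]
4. Dia Box b, u   [neg-implies-rule on 2]
5. not b, u   [neg-implies-rule on 2]
6. not (c and b), v   [neg-Box-rule on 3: fresh world v, uRv]
7. not b, v   [neg-and-rule on 6 (branches; this branch)]
8. Box b, w   [Dia-rule on 4: fresh world w, uRw]
9. b, w   [Box-rule on 8 via wRw]
Accessibility: uRu, uRv, uRw, vRv, wRw
Complete open branch: countermodel on an S4-frame, so not valid in S4, nor in K, T (the same frame is also a K-frame and a T-frame).
S5-tableau for the negation not ((Dia Box b implies b) or Box (c and b)):
1. not ((Dia Box b implies b) or Box (c and b)), u
2. not (Dia Box b implies b), u   [neg-or-rule on 1]
3. not Box (c and b), u   [neg-or-rule on 1]
4. Dia Box b, u   [neg-implies-rule on 2]
5. not b, u   [neg-implies-rule on 2]
6. not (c and b), v   [neg-Box-rule on 3: fresh world v, uRv]
7. not b, v   [neg-and-rule on 6 (branches; this branch)]
8. Box b, w   [Dia-rule on 4: fresh world w, uRw]
9. b, u   [Box-rule on 8 via wRu]
Accessibility: uRu, uRv, uRw, vRu, vRv, vRw, wRu, wRv, wRw
Branch closes: b and not b both at u.
Every branch closes (one shown): valid in S5.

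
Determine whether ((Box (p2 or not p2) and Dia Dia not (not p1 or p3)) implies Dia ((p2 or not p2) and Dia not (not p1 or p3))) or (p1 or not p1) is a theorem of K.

Tableau for the negation not (((Box (p2 or not p2) and Dia Dia not (not p1 or p3)) implies Dia ((p2 or not p2) and Dia not (not p1 or p3))) or (p1 or not p1)):
1. not (((Box (p2 or not p2) and Dia Dia not (not p1 or p3)) implies Dia ((p2 or not p2) and Dia not (not p1 or p3))) or (p1 or not p1)), w0
2. not ((Box (p2 or not p2) and Dia Dia not (not p1 or p3)) implies Dia ((p2 or not p2) and Dia not (not p1 or p3))), w0
3. not (p1 or not p1), w0
4. Box (p2 or not p2) and Dia Dia not (not p1 or p3), w0
5. not Dia ((p2 or not p2) and Dia not (not p1 or p3)), w0
6. not p1, w0
7. p1, w0
Branch closes: p1 and not p1 both at w0.
Every branch of the negation's tableau closes; the branch above is one of them.

Valid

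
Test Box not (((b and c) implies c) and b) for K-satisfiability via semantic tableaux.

Satisfiable

1. Box not (((b and c) implies c) and b), u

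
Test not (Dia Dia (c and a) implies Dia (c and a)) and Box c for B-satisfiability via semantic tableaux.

Satisfiable (open branch found)

1. not (Dia Dia (c and a) implies Dia (c and a)) and Box c, 0
2. not (Dia Dia (c and a) implies Dia (c and a)), 0
3. Box c, 0
4. Dia Dia (c and a), 0
5. not Dia (c and a), 0
6. c, 0
7. not (c and a), 0
8. not a, 0
9. Dia (c and a), 1
10. c, 1
11. not (c and a), 1
12. not a, 1
13. c and a, 2
14. c, 2
15. a, 2
Accessibility: 0R0, 0R1, 1R0, 1R1, 1R2, 2R1, 2R2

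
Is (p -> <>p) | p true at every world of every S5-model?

Tableau for the negation ~((p -> <>p) | p):
1. ~((p -> <>p) | p), w0
2. ~(p -> <>p), w0
3. ~p, w0
4. p, w0
5. ~<>p, w0
Accessibility: w0Rw0
Branch closes: p and ~p both at w0.
All branches of the negation close; one closing branch shown above.

Yes, valid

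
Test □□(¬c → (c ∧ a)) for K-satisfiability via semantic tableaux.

1. □□(¬c → (c ∧ a)), u

Satisfiable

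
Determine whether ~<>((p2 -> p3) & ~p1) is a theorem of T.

No, not valid

Tableau for the negation <>((p2 -> p3) & ~p1):
1. <>((p2 -> p3) & ~p1), w0
2. (p2 -> p3) & ~p1, w1
3. p2 -> p3, w1
4. ~p1, w1
5. p3, w1
Accessibility: w0Rw0, w0Rw1, w1Rw1
The negation has an open branch (countermodel exists).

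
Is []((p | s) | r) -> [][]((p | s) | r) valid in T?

No, not valid

Tableau for the negation ~([]((p | s) | r) -> [][]((p | s) | r)):
1. ~([]((p | s) | r) -> [][]((p | s) | r)), w0
2. []((p | s) | r), w0   [~->-rule on 1]
3. ~[][]((p | s) | r), w0   [~->-rule on 1]
4. (p | s) | r, w0   [[]-rule on 2 via w0Rw0]
5. r, w0   [|-rule on 4 (branches; this branch)]
6. ~[]((p | s) | r), w1   [~[]-rule on 3: fresh world w1, w0Rw1]
7. (p | s) | r, w1   [[]-rule on 2 via w0Rw1]
8. r, w1   [|-rule on 7 (branches; this branch)]
9. ~((p | s) | r), w2   [~[]-rule on 6: fresh world w2, w1Rw2]
10. ~(p | s), w2   [~|-rule on 9]
11. ~r, w2   [~|-rule on 9]
12. ~p, w2   [~|-rule on 10]
13. ~s, w2   [~|-rule on 10]
Accessibility: w0Rw0, w0Rw1, w1Rw1, w1Rw2, w2Rw2
The negation has an open branch (countermodel exists).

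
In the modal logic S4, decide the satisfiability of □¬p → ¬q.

1. □¬p → ¬q, u
2. ¬q, u
Accessibility: uRu

Yes, satisfiable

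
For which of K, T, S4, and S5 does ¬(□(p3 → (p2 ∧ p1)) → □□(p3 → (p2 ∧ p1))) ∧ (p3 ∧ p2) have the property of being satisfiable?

K, T

T-tableau for the formula:
1. ¬(□(p3 → (p2 ∧ p1)) → □□(p3 → (p2 ∧ p1))) ∧ (p3 ∧ p2), u
2. ¬(□(p3 → (p2 ∧ p1)) → □□(p3 → (p2 ∧ p1))), u
3. p3 ∧ p2, u
4. □(p3 → (p2 ∧ p1)), u
5. ¬□□(p3 → (p2 ∧ p1)), u
6. p3, u
7. p2, u
8. p3 → (p2 ∧ p1), u
9. p2 ∧ p1, u
10. p1, u
11. ¬□(p3 → (p2 ∧ p1)), v
12. p3 → (p2 ∧ p1), v
13. p2 ∧ p1, v
14. p2, v
15. p1, v
16. ¬(p3 → (p2 ∧ p1)), w
17. p3, w
18. ¬(p2 ∧ p1), w
19. ¬p1, w
Accessibility: uRu, uRv, vRv, vRw, wRw
Complete open branch: satisfiable in T, hence also in K (this T-model is also a K-model).
S4-tableau for the formula:
1. ¬(□(p3 → (p2 ∧ p1)) → □□(p3 → (p2 ∧ p1))) ∧ (p3 ∧ p2), u
2. ¬(□(p3 → (p2 ∧ p1)) → □□(p3 → (p2 ∧ p1))), u
3. p3 ∧ p2, u
4. □(p3 → (p2 ∧ p1)), u
5. ¬□□(p3 → (p2 ∧ p1)), u
6. p3, u
7. p2, u
8. p3 → (p2 ∧ p1), u
9. p2 ∧ p1, u
10. p1, u
11. ¬□(p3 → (p2 ∧ p1)), v
12. p3 → (p2 ∧ p1), v
13. p2 ∧ p1, v
14. p2, v
15. p1, v
16. ¬(p3 → (p2 ∧ p1)), w
17. p3, w
18. ¬(p2 ∧ p1), w
19. p3 → (p2 ∧ p1), w
20. ¬p1, w
21. p2 ∧ p1, w
22. p2, w
23. p1, w
Accessibility: uRu, uRv, uRw, vRv, vRw, wRw
Branch closes: p1 and ¬p1 both at w.
Every branch closes (one shown): unsatisfiable in S4, hence also in S5 (every S5-frame is an S4-frame).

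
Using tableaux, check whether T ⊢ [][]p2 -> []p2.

Tableau for the negation ~([][]p2 -> []p2):
1. ~([][]p2 -> []p2), u
2. [][]p2, u
3. ~[]p2, u
4. []p2, u
5. p2, u
6. ~p2, v
7. []p2, v
8. p2, v
Accessibility: uRu, uRv, vRv
Branch closes: p2 and ~p2 both at v.
Every branch of the negation's tableau closes; the branch above is one of them.

Valid in T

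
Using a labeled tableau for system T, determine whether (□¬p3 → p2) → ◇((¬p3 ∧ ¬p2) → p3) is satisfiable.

Satisfiable (open branch found)

1. (□¬p3 → p2) → ◇((¬p3 ∧ ¬p2) → p3), u
2. ◇((¬p3 ∧ ¬p2) → p3), u
3. (¬p3 ∧ ¬p2) → p3, v
4. p3, v
Accessibility: uRu, uRv, vRv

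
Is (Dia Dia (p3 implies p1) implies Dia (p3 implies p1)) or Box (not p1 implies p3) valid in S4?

Yes, valid

Tableau for the negation not ((Dia Dia (p3 implies p1) implies Dia (p3 implies p1)) or Box (not p1 implies p3)):
1. not ((Dia Dia (p3 implies p1) implies Dia (p3 implies p1)) or Box (not p1 implies p3)), w0
2. not (Dia Dia (p3 implies p1) implies Dia (p3 implies p1)), w0
3. not Box (not p1 implies p3), w0
4. Dia Dia (p3 implies p1), w0
5. not Dia (p3 implies p1), w0
6. not (p3 implies p1), w0
7. p3, w0
8. not p1, w0
9. not (not p1 implies p3), w1
10. not p1, w1
11. not p3, w1
12. not (p3 implies p1), w1
13. p3, w1
Accessibility: w0Rw0, w0Rw1, w1Rw1
Branch closes: p3 and not p3 both at w1.
Every branch of the negation's tableau closes; the branch above is one of them.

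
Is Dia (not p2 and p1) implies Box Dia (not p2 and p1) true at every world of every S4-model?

Not valid

Tableau for the negation not (Dia (not p2 and p1) implies Box Dia (not p2 and p1)):
1. not (Dia (not p2 and p1) implies Box Dia (not p2 and p1)), u
2. Dia (not p2 and p1), u   [neg-implies-rule on 1]
3. not Box Dia (not p2 and p1), u   [neg-implies-rule on 1]
4. not p2 and p1, v   [Dia-rule on 2: fresh world v, uRv]
5. not p2, v   [and-rule on 4]
6. p1, v   [and-rule on 4]
7. not Dia (not p2 and p1), w   [neg-Box-rule on 3: fresh world w, uRw]
8. not (not p2 and p1), w   [neg-Dia-rule on 7 via wRw]
9. not p1, w   [neg-and-rule on 8 (branches; this branch)]
Accessibility: uRu, uRv, uRw, vRv, wRw
The negation has an open branch (countermodel exists).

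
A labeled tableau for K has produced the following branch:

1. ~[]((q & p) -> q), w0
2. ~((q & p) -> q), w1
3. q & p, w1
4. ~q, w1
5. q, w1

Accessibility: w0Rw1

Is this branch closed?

Both q and ~q appear at w1.

Yes, closed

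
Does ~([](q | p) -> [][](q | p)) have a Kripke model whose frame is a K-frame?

1. ~([](q | p) -> [][](q | p)), w0
2. [](q | p), w0   [~->-rule on 1]
3. ~[][](q | p), w0   [~->-rule on 1]
4. ~[](q | p), w1   [~[]-rule on 3: fresh world w1, w0Rw1]
5. q | p, w1   [[]-rule on 2 via w0Rw1]
6. p, w1   [|-rule on 5 (branches; this branch)]
7. ~(q | p), w2   [~[]-rule on 4: fresh world w2, w1Rw2]
8. ~q, w2   [~|-rule on 7]
9. ~p, w2   [~|-rule on 7]
Accessibility: w0Rw1, w1Rw2

Yes, satisfiable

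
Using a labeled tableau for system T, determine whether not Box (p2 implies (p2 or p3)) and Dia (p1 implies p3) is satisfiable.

Unsatisfiable (every branch closes)

1. not Box (p2 implies (p2 or p3)) and Dia (p1 implies p3), u
2. not Box (p2 implies (p2 or p3)), u
3. Dia (p1 implies p3), u
4. not (p2 implies (p2 or p3)), v
5. p2, v
6. not (p2 or p3), v
7. not p2, v
8. not p3, v
Accessibility: uRu, uRv, vRv
Branch closes: p2 and not p2 both at v.
(One branch shown.) All branches close.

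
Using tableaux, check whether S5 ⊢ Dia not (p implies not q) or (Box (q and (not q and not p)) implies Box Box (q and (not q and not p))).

Tableau for the negation not (Dia not (p implies not q) or (Box (q and (not q and not p)) implies Box Box (q and (not q and not p)))):
1. not (Dia not (p implies not q) or (Box (q and (not q and not p)) implies Box Box (q and (not q and not p)))), 0
2. not Dia not (p implies not q), 0
3. not (Box (q and (not q and not p)) implies Box Box (q and (not q and not p))), 0
4. Box (q and (not q and not p)), 0
5. not Box Box (q and (not q and not p)), 0
6. p implies not q, 0
7. q and (not q and not p), 0
8. q, 0
9. not q and not p, 0
10. not q, 0
11. not p, 0
Accessibility: 0R0
Branch closes: q and not q both at 0.
Every branch of the negation's tableau closes; the branch above is one of them.

Yes, valid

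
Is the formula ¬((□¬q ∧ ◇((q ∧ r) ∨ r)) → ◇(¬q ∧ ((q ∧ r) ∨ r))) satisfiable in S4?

No, unsatisfiable

1. ¬((□¬q ∧ ◇((q ∧ r) ∨ r)) → ◇(¬q ∧ ((q ∧ r) ∨ r))), 0
2. □¬q ∧ ◇((q ∧ r) ∨ r), 0
3. ¬◇(¬q ∧ ((q ∧ r) ∨ r)), 0
4. □¬q, 0
5. ◇((q ∧ r) ∨ r), 0
6. ¬(¬q ∧ ((q ∧ r) ∨ r)), 0
7. ¬q, 0
8. ¬((q ∧ r) ∨ r), 0
9. ¬(q ∧ r), 0
10. ¬r, 0
11. (q ∧ r) ∨ r, 1
12. ¬(¬q ∧ ((q ∧ r) ∨ r)), 1
13. ¬q, 1
14. r, 1
15. ¬((q ∧ r) ∨ r), 1
16. ¬(q ∧ r), 1
17. ¬r, 1
Accessibility: 0R0, 0R1, 1R1
Branch closes: r and ¬r both at 1.
All branches of the tableau close; one closing branch shown above.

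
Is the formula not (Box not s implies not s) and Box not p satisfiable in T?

1. not (Box not s implies not s) and Box not p, u
2. not (Box not s implies not s), u   [and-rule on 1]
3. Box not p, u   [and-rule on 1]
4. Box not s, u   [neg-implies-rule on 2]
5. s, u   [neg-implies-rule on 2]
6. not p, u   [Box-rule on 3 via uRu]
7. not s, u   [Box-rule on 4 via uRu]
Accessibility: uRu
Branch closes: s and not s both at u.
All branches of the tableau close; one closing branch shown above.

Unsatisfiable (every branch closes)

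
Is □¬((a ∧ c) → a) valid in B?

Not valid

Tableau for the negation ¬□¬((a ∧ c) → a):
1. ¬□¬((a ∧ c) → a), u
2. (a ∧ c) → a, v
3. a, v
Accessibility: uRu, uRv, vRu, vRv
The negation has an open branch (countermodel exists).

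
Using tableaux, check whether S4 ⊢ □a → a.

Tableau for the negation ¬(□a → a):
1. ¬(□a → a), u
2. □a, u
3. ¬a, u
4. a, u
Accessibility: uRu
Branch closes: a and ¬a both at u.
All branches of the negation close; one closing branch shown above.

Valid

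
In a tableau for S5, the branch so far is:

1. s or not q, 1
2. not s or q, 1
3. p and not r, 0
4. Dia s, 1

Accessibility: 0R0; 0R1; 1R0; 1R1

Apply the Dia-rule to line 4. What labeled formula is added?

a fresh world 2 with 1R2, and s at 2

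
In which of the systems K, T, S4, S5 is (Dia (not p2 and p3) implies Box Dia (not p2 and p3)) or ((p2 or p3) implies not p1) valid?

S4-tableau for the negation not ((Dia (not p2 and p3) implies Box Dia (not p2 and p3)) or ((p2 or p3) implies not p1)):
1. not ((Dia (not p2 and p3) implies Box Dia (not p2 and p3)) or ((p2 or p3) implies not p1)), 0
2. not (Dia (not p2 and p3) implies Box Dia (not p2 and p3)), 0
3. not ((p2 or p3) implies not p1), 0
4. Dia (not p2 and p3), 0
5. not Box Dia (not p2 and p3), 0
6. p2 or p3, 0
7. p1, 0
8. p3, 0
9. not p2 and p3, 1
10. not p2, 1
11. p3, 1
12. not Dia (not p2 and p3), 2
13. not (not p2 and p3), 2
14. not p3, 2
Accessibility: 0R0, 0R1, 0R2, 1R1, 2R2
Complete open branch: countermodel on an S4-frame, so not valid in S4, nor in K, T (the same frame is also a K-frame and a T-frame).
S5-tableau for the negation not ((Dia (not p2 and p3) implies Box Dia (not p2 and p3)) or ((p2 or p3) implies not p1)):
1. not ((Dia (not p2 and p3) implies Box Dia (not p2 and p3)) or ((p2 or p3) implies not p1)), 0
2. not (Dia (not p2 and p3) implies Box Dia (not p2 and p3)), 0
3. not ((p2 or p3) implies not p1), 0
4. Dia (not p2 and p3), 0
5. not Box Dia (not p2 and p3), 0
6. p2 or p3, 0
7. p1, 0
8. p3, 0
9. not p2 and p3, 1
10. not p2, 1
11. p3, 1
12. not Dia (not p2 and p3), 2
13. not (not p2 and p3), 0
14. not (not p2 and p3), 1
15. not (not p2 and p3), 2
16. p2, 0
17. not p3, 1
Accessibility: 0R0, 0R1, 0R2, 1R0, 1R1, 1R2, 2R0, 2R1, 2R2
Branch closes: p3 and not p3 both at 1.
Every branch closes (one shown): valid in S5.

S5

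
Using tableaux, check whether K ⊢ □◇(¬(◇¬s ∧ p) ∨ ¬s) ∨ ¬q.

No, not valid

Tableau for the negation ¬(□◇(¬(◇¬s ∧ p) ∨ ¬s) ∨ ¬q):
1. ¬(□◇(¬(◇¬s ∧ p) ∨ ¬s) ∨ ¬q), u
2. ¬□◇(¬(◇¬s ∧ p) ∨ ¬s), u
3. q, u
4. ¬◇(¬(◇¬s ∧ p) ∨ ¬s), v
Accessibility: uRv
The negation has an open branch (countermodel exists).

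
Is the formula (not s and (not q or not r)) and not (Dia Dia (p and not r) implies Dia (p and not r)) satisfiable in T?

1. (not s and (not q or not r)) and not (Dia Dia (p and not r) implies Dia (p and not r)), 0
2. not s and (not q or not r), 0
3. not (Dia Dia (p and not r) implies Dia (p and not r)), 0
4. not s, 0
5. not q or not r, 0
6. Dia Dia (p and not r), 0
7. not Dia (p and not r), 0
8. not (p and not r), 0
9. not r, 0
10. not p, 0
11. Dia (p and not r), 1
12. not (p and not r), 1
13. r, 1
14. p and not r, 2
15. p, 2
16. not r, 2
Accessibility: 0R0, 0R1, 1R1, 1R2, 2R2

Yes, satisfiable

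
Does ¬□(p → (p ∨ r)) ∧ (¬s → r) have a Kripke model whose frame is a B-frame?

1. ¬□(p → (p ∨ r)) ∧ (¬s → r), u
2. ¬□(p → (p ∨ r)), u
3. ¬s → r, u
4. r, u
5. ¬(p → (p ∨ r)), v
6. p, v
7. ¬(p ∨ r), v
8. ¬p, v
9. ¬r, v
Accessibility: uRu, uRv, vRu, vRv
Branch closes: p and ¬p both at v.
Every branch closes; the branch above is one of them.

Unsatisfiable (every branch closes)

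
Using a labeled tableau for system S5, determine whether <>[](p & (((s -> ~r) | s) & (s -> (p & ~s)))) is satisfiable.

1. <>[](p & (((s -> ~r) | s) & (s -> (p & ~s)))), w0
2. [](p & (((s -> ~r) | s) & (s -> (p & ~s)))), w1
3. p & (((s -> ~r) | s) & (s -> (p & ~s))), w0
4. p, w0
5. ((s -> ~r) | s) & (s -> (p & ~s)), w0
6. (s -> ~r) | s, w0
7. s -> (p & ~s), w0
8. p & (((s -> ~r) | s) & (s -> (p & ~s))), w1
9. p, w1
10. ((s -> ~r) | s) & (s -> (p & ~s)), w1
11. (s -> ~r) | s, w1
12. s -> (p & ~s), w1
13. s -> ~r, w0
14. p & ~s, w0
15. ~s, w0
16. s -> ~r, w1
17. p & ~s, w1
18. ~s, w1
19. ~r, w0
20. ~r, w1
Accessibility: w0Rw0, w0Rw1, w1Rw0, w1Rw1

Satisfiable (open branch found)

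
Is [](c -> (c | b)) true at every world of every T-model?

Yes, valid

Tableau for the negation ~[](c -> (c | b)):
1. ~[](c -> (c | b)), 0
2. ~(c -> (c | b)), 1
3. c, 1
4. ~(c | b), 1
5. ~c, 1
6. ~b, 1
Accessibility: 0R0, 0R1, 1R1
Branch closes: c and ~c both at 1.
Every branch of the negation's tableau closes; the branch above is one of them.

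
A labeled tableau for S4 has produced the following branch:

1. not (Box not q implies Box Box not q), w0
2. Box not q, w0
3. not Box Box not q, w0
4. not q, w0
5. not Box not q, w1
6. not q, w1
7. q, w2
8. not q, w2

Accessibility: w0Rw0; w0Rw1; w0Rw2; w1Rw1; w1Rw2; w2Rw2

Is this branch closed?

Both q and not q appear at w2.

Yes, closed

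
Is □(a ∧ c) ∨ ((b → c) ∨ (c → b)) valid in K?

Valid in K

Tableau for the negation ¬(□(a ∧ c) ∨ ((b → c) ∨ (c → b))):
1. ¬(□(a ∧ c) ∨ ((b → c) ∨ (c → b))), 0
2. ¬□(a ∧ c), 0   [¬∨-rule on 1]
3. ¬((b → c) ∨ (c → b)), 0   [¬∨-rule on 1]
4. ¬(b → c), 0   [¬∨-rule on 3]
5. ¬(c → b), 0   [¬∨-rule on 3]
6. b, 0   [¬→-rule on 4]
7. ¬c, 0   [¬→-rule on 4]
8. c, 0   [¬→-rule on 5]
9. ¬b, 0   [¬→-rule on 5]
Branch closes: c and ¬c both at 0.
All branches of the negation close; one closing branch shown above.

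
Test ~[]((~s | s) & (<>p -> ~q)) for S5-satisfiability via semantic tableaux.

1. ~[]((~s | s) & (<>p -> ~q)), w0
2. ~((~s | s) & (<>p -> ~q)), w1
3. ~(<>p -> ~q), w1
4. <>p, w1
5. q, w1
6. p, w2
Accessibility: w0Rw0, w0Rw1, w0Rw2, w1Rw0, w1Rw1, w1Rw2, w2Rw0, w2Rw1, w2Rw2

Satisfiable (open branch found)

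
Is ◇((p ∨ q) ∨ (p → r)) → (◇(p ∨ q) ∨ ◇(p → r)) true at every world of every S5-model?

Yes, valid

Tableau for the negation ¬(◇((p ∨ q) ∨ (p → r)) → (◇(p ∨ q) ∨ ◇(p → r))):
1. ¬(◇((p ∨ q) ∨ (p → r)) → (◇(p ∨ q) ∨ ◇(p → r))), 0
2. ◇((p ∨ q) ∨ (p → r)), 0
3. ¬(◇(p ∨ q) ∨ ◇(p → r)), 0
4. ¬◇(p ∨ q), 0
5. ¬◇(p → r), 0
6. ¬(p ∨ q), 0
7. ¬p, 0
8. ¬q, 0
9. ¬(p → r), 0
10. p, 0
11. ¬r, 0
Accessibility: 0R0
Branch closes: p and ¬p both at 0.
Every branch of the negation's tableau closes; the branch above is one of them.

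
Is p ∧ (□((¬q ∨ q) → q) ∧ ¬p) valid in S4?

Tableau for the negation ¬(p ∧ (□((¬q ∨ q) → q) ∧ ¬p)):
1. ¬(p ∧ (□((¬q ∨ q) → q) ∧ ¬p)), w0
2. ¬(□((¬q ∨ q) → q) ∧ ¬p), w0
3. p, w0
Accessibility: w0Rw0
The negation has an open branch (countermodel exists).

No, not valid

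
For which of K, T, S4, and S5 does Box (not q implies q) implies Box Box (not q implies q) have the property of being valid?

S4, S5

T-tableau for the negation not (Box (not q implies q) implies Box Box (not q implies q)):
1. not (Box (not q implies q) implies Box Box (not q implies q)), u
2. Box (not q implies q), u   [neg-implies-rule on 1]
3. not Box Box (not q implies q), u   [neg-implies-rule on 1]
4. not q implies q, u   [Box-rule on 2 via uRu]
5. q, u   [implies-rule on 4 (branches; this branch)]
6. not Box (not q implies q), v   [neg-Box-rule on 3: fresh world v, uRv]
7. not q implies q, v   [Box-rule on 2 via uRv]
8. q, v   [implies-rule on 7 (branches; this branch)]
9. not (not q implies q), w   [neg-Box-rule on 6: fresh world w, vRw]
10. not q, w   [neg-implies-rule on 9]
Accessibility: uRu, uRv, vRv, vRw, wRw
Complete open branch: countermodel on a T-frame, so not valid in T, nor in K (the same frame is also a K-frame).
S4-tableau for the negation not (Box (not q implies q) implies Box Box (not q implies q)):
1. not (Box (not q implies q) implies Box Box (not q implies q)), u
2. Box (not q implies q), u   [neg-implies-rule on 1]
3. not Box Box (not q implies q), u   [neg-implies-rule on 1]
4. not q implies q, u   [Box-rule on 2 via uRu]
5. q, u   [implies-rule on 4 (branches; this branch)]
6. not Box (not q implies q), v   [neg-Box-rule on 3: fresh world v, uRv]
7. not q implies q, v   [Box-rule on 2 via uRv]
8. q, v   [implies-rule on 7 (branches; this branch)]
9. not (not q implies q), w   [neg-Box-rule on 6: fresh world w, vRw]
10. not q, w   [neg-implies-rule on 9]
11. not q implies q, w   [Box-rule on 2 via uRw]
12. q, w   [implies-rule on 11 (branches; this branch)]
Accessibility: uRu, uRv, uRw, vRv, vRw, wRw
Branch closes: q and not q both at w.
Every branch closes (one shown): valid in S4, hence also in S5 (every theorem of S4 is a theorem of S5).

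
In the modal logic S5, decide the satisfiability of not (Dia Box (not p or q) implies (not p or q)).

Unsatisfiable (every branch closes)

1. not (Dia Box (not p or q) implies (not p or q)), u
2. Dia Box (not p or q), u   [neg-implies-rule on 1]
3. not (not p or q), u   [neg-implies-rule on 1]
4. p, u   [neg-or-rule on 3]
5. not q, u   [neg-or-rule on 3]
6. Box (not p or q), v   [Dia-rule on 2: fresh world v, uRv]
7. not p or q, u   [Box-rule on 6 via vRu]
8. not p or q, v   [Box-rule on 6 via vRv]
9. q, u   [or-rule on 7 (branches; this branch)]
Accessibility: uRu, uRv, vRu, vRv
Branch closes: q and not q both at u.
(One branch shown.) All branches close.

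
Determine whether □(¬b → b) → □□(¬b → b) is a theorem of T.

Invalid (countermodel exists)

Tableau for the negation ¬(□(¬b → b) → □□(¬b → b)):
1. ¬(□(¬b → b) → □□(¬b → b)), 0
2. □(¬b → b), 0
3. ¬□□(¬b → b), 0
4. ¬b → b, 0
5. b, 0
6. ¬□(¬b → b), 1
7. ¬b → b, 1
8. b, 1
9. ¬(¬b → b), 2
10. ¬b, 2
Accessibility: 0R0, 0R1, 1R1, 1R2, 2R2
The negation has an open branch (countermodel exists).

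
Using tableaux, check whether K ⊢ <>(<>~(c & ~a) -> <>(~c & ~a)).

Invalid (countermodel exists)

Tableau for the negation ~<>(<>~(c & ~a) -> <>(~c & ~a)):
1. ~<>(<>~(c & ~a) -> <>(~c & ~a)), w0
The negation has an open branch (countermodel exists).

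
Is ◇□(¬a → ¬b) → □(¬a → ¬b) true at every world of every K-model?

No, not valid

Tableau for the negation ¬(◇□(¬a → ¬b) → □(¬a → ¬b)):
1. ¬(◇□(¬a → ¬b) → □(¬a → ¬b)), u
2. ◇□(¬a → ¬b), u
3. ¬□(¬a → ¬b), u
4. □(¬a → ¬b), v
5. ¬(¬a → ¬b), w
6. ¬a, w
7. b, w
Accessibility: uRv, uRw
The negation has an open branch (countermodel exists).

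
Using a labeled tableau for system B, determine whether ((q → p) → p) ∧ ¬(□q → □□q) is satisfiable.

Yes, satisfiable

1. ((q → p) → p) ∧ ¬(□q → □□q), 0
2. (q → p) → p, 0
3. ¬(□q → □□q), 0
4. □q, 0
5. ¬□□q, 0
6. q, 0
7. p, 0
8. ¬□q, 1
9. q, 1
10. ¬q, 2
Accessibility: 0R0, 0R1, 1R0, 1R1, 1R2, 2R1, 2R2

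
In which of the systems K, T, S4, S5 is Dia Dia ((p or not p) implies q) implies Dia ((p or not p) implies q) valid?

S4-tableau for the negation not (Dia Dia ((p or not p) implies q) implies Dia ((p or not p) implies q)):
1. not (Dia Dia ((p or not p) implies q) implies Dia ((p or not p) implies q)), 0
2. Dia Dia ((p or not p) implies q), 0
3. not Dia ((p or not p) implies q), 0
4. not ((p or not p) implies q), 0
5. p or not p, 0
6. not q, 0
7. not p, 0
8. Dia ((p or not p) implies q), 1
9. not ((p or not p) implies q), 1
10. p or not p, 1
11. not q, 1
12. not p, 1
13. (p or not p) implies q, 2
14. not ((p or not p) implies q), 2
15. p or not p, 2
16. not q, 2
17. not (p or not p), 2
18. not p, 2
19. p, 2
Accessibility: 0R0, 0R1, 0R2, 1R1, 1R2, 2R2
Branch closes: p and not p both at 2.
Every branch closes (one shown): valid in S4, hence also in S5 (every theorem of S4 is a theorem of S5).
T-tableau for the negation not (Dia Dia ((p or not p) implies q) implies Dia ((p or not p) implies q)):
1. not (Dia Dia ((p or not p) implies q) implies Dia ((p or not p) implies q)), 0
2. Dia Dia ((p or not p) implies q), 0
3. not Dia ((p or not p) implies q), 0
4. not ((p or not p) implies q), 0
5. p or not p, 0
6. not q, 0
7. not p, 0
8. Dia ((p or not p) implies q), 1
9. not ((p or not p) implies q), 1
10. p or not p, 1
11. not q, 1
12. not p, 1
13. (p or not p) implies q, 2
14. q, 2
Accessibility: 0R0, 0R1, 1R1, 1R2, 2R2
Complete open branch: countermodel on a T-frame, so not valid in T, nor in K (the same frame is also a K-frame).

S4, S5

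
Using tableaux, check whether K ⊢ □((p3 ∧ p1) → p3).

Valid

Tableau for the negation ¬□((p3 ∧ p1) → p3):
1. ¬□((p3 ∧ p1) → p3), u
2. ¬((p3 ∧ p1) → p3), v   [¬□-rule on 1: fresh world v, uRv]
3. p3 ∧ p1, v   [¬→-rule on 2]
4. ¬p3, v   [¬→-rule on 2]
5. p3, v   [∧-rule on 3]
6. p1, v   [∧-rule on 3]
Accessibility: uRv
Branch closes: p3 and ¬p3 both at v.
Every branch of the negation's tableau closes; the branch above is one of them.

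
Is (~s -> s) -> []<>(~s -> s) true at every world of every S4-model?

Tableau for the negation ~((~s -> s) -> []<>(~s -> s)):
1. ~((~s -> s) -> []<>(~s -> s)), u
2. ~s -> s, u
3. ~[]<>(~s -> s), u
4. s, u
5. ~<>(~s -> s), v
6. ~(~s -> s), v
7. ~s, v
Accessibility: uRu, uRv, vRv
The negation has an open branch (countermodel exists).

Invalid (countermodel exists)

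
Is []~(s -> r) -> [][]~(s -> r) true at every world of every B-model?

Invalid (countermodel exists)

Tableau for the negation ~([]~(s -> r) -> [][]~(s -> r)):
1. ~([]~(s -> r) -> [][]~(s -> r)), 0
2. []~(s -> r), 0   [~->-rule on 1]
3. ~[][]~(s -> r), 0   [~->-rule on 1]
4. ~(s -> r), 0   [[]-rule on 2 via 0R0]
5. s, 0   [~->-rule on 4]
6. ~r, 0   [~->-rule on 4]
7. ~[]~(s -> r), 1   [~[]-rule on 3: fresh world 1, 0R1]
8. ~(s -> r), 1   [[]-rule on 2 via 0R1]
9. s, 1   [~->-rule on 8]
10. ~r, 1   [~->-rule on 8]
11. s -> r, 2   [~[]-rule on 7: fresh world 2, 1R2]
12. r, 2   [->-rule on 11 (branches; this branch)]
Accessibility: 0R0, 0R1, 1R0, 1R1, 1R2, 2R1, 2R2
The negation has an open branch (countermodel exists).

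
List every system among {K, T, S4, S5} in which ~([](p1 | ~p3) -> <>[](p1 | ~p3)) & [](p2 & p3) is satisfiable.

K-tableau for the formula:
1. ~([](p1 | ~p3) -> <>[](p1 | ~p3)) & [](p2 & p3), 0
2. ~([](p1 | ~p3) -> <>[](p1 | ~p3)), 0
3. [](p2 & p3), 0
4. [](p1 | ~p3), 0
5. ~<>[](p1 | ~p3), 0
Complete open branch: satisfiable in K.
T-tableau for the formula:
1. ~([](p1 | ~p3) -> <>[](p1 | ~p3)) & [](p2 & p3), 0
2. ~([](p1 | ~p3) -> <>[](p1 | ~p3)), 0
3. [](p2 & p3), 0
4. [](p1 | ~p3), 0
5. ~<>[](p1 | ~p3), 0
6. p2 & p3, 0
7. p2, 0
8. p3, 0
9. p1 | ~p3, 0
10. ~[](p1 | ~p3), 0
11. p1, 0
12. ~(p1 | ~p3), 1
13. ~p1, 1
14. p3, 1
15. p2 & p3, 1
16. p2, 1
17. p1 | ~p3, 1
18. ~[](p1 | ~p3), 1
19. ~p3, 1
Accessibility: 0R0, 0R1, 1R1
Branch closes: p3 and ~p3 both at 1.
Every branch closes (one shown): unsatisfiable in T, hence also in S4, S5 (every S4/S5-frame is a T-frame).

K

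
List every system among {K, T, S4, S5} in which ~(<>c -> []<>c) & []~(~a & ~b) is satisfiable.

K, T, S4

S5-tableau for the formula:
1. ~(<>c -> []<>c) & []~(~a & ~b), w0
2. ~(<>c -> []<>c), w0
3. []~(~a & ~b), w0
4. <>c, w0
5. ~[]<>c, w0
6. ~(~a & ~b), w0
7. b, w0
8. c, w1
9. ~(~a & ~b), w1
10. b, w1
11. ~<>c, w2
12. ~(~a & ~b), w2
13. ~c, w0
14. ~c, w1
Accessibility: w0Rw0, w0Rw1, w0Rw2, w1Rw0, w1Rw1, w1Rw2, w2Rw0, w2Rw1, w2Rw2
Branch closes: c and ~c both at w1.
Every branch closes (one shown): unsatisfiable in S5.
S4-tableau for the formula:
1. ~(<>c -> []<>c) & []~(~a & ~b), w0
2. ~(<>c -> []<>c), w0
3. []~(~a & ~b), w0
4. <>c, w0
5. ~[]<>c, w0
6. ~(~a & ~b), w0
7. b, w0
8. c, w1
9. ~(~a & ~b), w1
10. b, w1
11. ~<>c, w2
12. ~(~a & ~b), w2
13. ~c, w2
14. b, w2
Accessibility: w0Rw0, w0Rw1, w0Rw2, w1Rw1, w2Rw2
Complete open branch: satisfiable in S4, hence also in K, T (this S4-model is also a K-model and a T-model).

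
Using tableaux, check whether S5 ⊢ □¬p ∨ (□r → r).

Tableau for the negation ¬(□¬p ∨ (□r → r)):
1. ¬(□¬p ∨ (□r → r)), w0
2. ¬□¬p, w0   [¬∨-rule on 1]
3. ¬(□r → r), w0   [¬∨-rule on 1]
4. □r, w0   [¬→-rule on 3]
5. ¬r, w0   [¬→-rule on 3]
6. r, w0   [□-rule on 4 via w0Rw0]
Accessibility: w0Rw0
Branch closes: r and ¬r both at w0.
Every branch of the negation's tableau closes; the branch above is one of them.

Valid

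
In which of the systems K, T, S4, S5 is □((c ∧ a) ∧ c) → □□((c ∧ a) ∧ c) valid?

S4-tableau for the negation ¬(□((c ∧ a) ∧ c) → □□((c ∧ a) ∧ c)):
1. ¬(□((c ∧ a) ∧ c) → □□((c ∧ a) ∧ c)), 0
2. □((c ∧ a) ∧ c), 0
3. ¬□□((c ∧ a) ∧ c), 0
4. (c ∧ a) ∧ c, 0
5. c ∧ a, 0
6. c, 0
7. a, 0
8. ¬□((c ∧ a) ∧ c), 1
9. (c ∧ a) ∧ c, 1
10. c ∧ a, 1
11. c, 1
12. a, 1
13. ¬((c ∧ a) ∧ c), 2
14. (c ∧ a) ∧ c, 2
15. c ∧ a, 2
16. c, 2
17. a, 2
18. ¬(c ∧ a), 2
19. ¬a, 2
Accessibility: 0R0, 0R1, 0R2, 1R1, 1R2, 2R2
Branch closes: a and ¬a both at 2.
Every branch closes (one shown): valid in S4, hence also in S5 (every theorem of S4 is a theorem of S5).
T-tableau for the negation ¬(□((c ∧ a) ∧ c) → □□((c ∧ a) ∧ c)):
1. ¬(□((c ∧ a) ∧ c) → □□((c ∧ a) ∧ c)), 0
2. □((c ∧ a) ∧ c), 0
3. ¬□□((c ∧ a) ∧ c), 0
4. (c ∧ a) ∧ c, 0
5. c ∧ a, 0
6. c, 0
7. a, 0
8. ¬□((c ∧ a) ∧ c), 1
9. (c ∧ a) ∧ c, 1
10. c ∧ a, 1
11. c, 1
12. a, 1
13. ¬((c ∧ a) ∧ c), 2
14. ¬c, 2
Accessibility: 0R0, 0R1, 1R1, 1R2, 2R2
Complete open branch: countermodel on a T-frame, so not valid in T, nor in K (the same frame is also a K-frame).

S4, S5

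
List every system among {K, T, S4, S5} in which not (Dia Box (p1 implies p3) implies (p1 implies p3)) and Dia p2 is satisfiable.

K, T, S4

S5-tableau for the formula:
1. not (Dia Box (p1 implies p3) implies (p1 implies p3)) and Dia p2, w0
2. not (Dia Box (p1 implies p3) implies (p1 implies p3)), w0
3. Dia p2, w0
4. Dia Box (p1 implies p3), w0
5. not (p1 implies p3), w0
6. p1, w0
7. not p3, w0
8. p2, w1
9. Box (p1 implies p3), w2
10. p1 implies p3, w0
11. p1 implies p3, w1
12. p1 implies p3, w2
13. p3, w0
Accessibility: w0Rw0, w0Rw1, w0Rw2, w1Rw0, w1Rw1, w1Rw2, w2Rw0, w2Rw1, w2Rw2
Branch closes: p3 and not p3 both at w0.
Every branch closes (one shown): unsatisfiable in S5.
S4-tableau for the formula:
1. not (Dia Box (p1 implies p3) implies (p1 implies p3)) and Dia p2, w0
2. not (Dia Box (p1 implies p3) implies (p1 implies p3)), w0
3. Dia p2, w0
4. Dia Box (p1 implies p3), w0
5. not (p1 implies p3), w0
6. p1, w0
7. not p3, w0
8. p2, w1
9. Box (p1 implies p3), w2
10. p1 implies p3, w2
11. p3, w2
Accessibility: w0Rw0, w0Rw1, w0Rw2, w1Rw1, w2Rw2
Complete open branch: satisfiable in S4, hence also in K, T (this S4-model is also a K-model and a T-model).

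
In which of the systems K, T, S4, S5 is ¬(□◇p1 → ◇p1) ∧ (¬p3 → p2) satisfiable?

K

T-tableau for the formula:
1. ¬(□◇p1 → ◇p1) ∧ (¬p3 → p2), u
2. ¬(□◇p1 → ◇p1), u
3. ¬p3 → p2, u
4. □◇p1, u
5. ¬◇p1, u
6. ◇p1, u
7. ¬p1, u
8. p2, u
9. p1, v
10. ◇p1, v
11. ¬p1, v
Accessibility: uRu, uRv, vRv
Branch closes: p1 and ¬p1 both at v.
Every branch closes (one shown): unsatisfiable in T, hence also in S4, S5 (every S4/S5-frame is a T-frame).
K-tableau for the formula:
1. ¬(□◇p1 → ◇p1) ∧ (¬p3 → p2), u
2. ¬(□◇p1 → ◇p1), u
3. ¬p3 → p2, u
4. □◇p1, u
5. ¬◇p1, u
6. p2, u
Complete open branch: satisfiable in K.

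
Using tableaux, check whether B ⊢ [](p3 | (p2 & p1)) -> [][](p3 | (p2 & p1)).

No, not valid

Tableau for the negation ~([](p3 | (p2 & p1)) -> [][](p3 | (p2 & p1))):
1. ~([](p3 | (p2 & p1)) -> [][](p3 | (p2 & p1))), 0
2. [](p3 | (p2 & p1)), 0   [~->-rule on 1]
3. ~[][](p3 | (p2 & p1)), 0   [~->-rule on 1]
4. p3 | (p2 & p1), 0   [[]-rule on 2 via 0R0]
5. p2 & p1, 0   [|-rule on 4 (branches; this branch)]
6. p2, 0   [&-rule on 5]
7. p1, 0   [&-rule on 5]
8. ~[](p3 | (p2 & p1)), 1   [~[]-rule on 3: fresh world 1, 0R1]
9. p3 | (p2 & p1), 1   [[]-rule on 2 via 0R1]
10. p2 & p1, 1   [|-rule on 9 (branches; this branch)]
11. p2, 1   [&-rule on 10]
12. p1, 1   [&-rule on 10]
13. ~(p3 | (p2 & p1)), 2   [~[]-rule on 8: fresh world 2, 1R2]
14. ~p3, 2   [~|-rule on 13]
15. ~(p2 & p1), 2   [~|-rule on 13]
16. ~p1, 2   [~&-rule on 15 (branches; this branch)]
Accessibility: 0R0, 0R1, 1R0, 1R1, 1R2, 2R1, 2R2
The negation has an open branch (countermodel exists).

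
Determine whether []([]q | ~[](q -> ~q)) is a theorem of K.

Tableau for the negation ~[]([]q | ~[](q -> ~q)):
1. ~[]([]q | ~[](q -> ~q)), u
2. ~([]q | ~[](q -> ~q)), v
3. ~[]q, v
4. [](q -> ~q), v
5. ~q, w
6. q -> ~q, w
Accessibility: uRv, vRw
The negation has an open branch (countermodel exists).

Invalid (countermodel exists)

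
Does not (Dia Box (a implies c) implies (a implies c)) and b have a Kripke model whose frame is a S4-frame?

1. not (Dia Box (a implies c) implies (a implies c)) and b, 0
2. not (Dia Box (a implies c) implies (a implies c)), 0
3. b, 0
4. Dia Box (a implies c), 0
5. not (a implies c), 0
6. a, 0
7. not c, 0
8. Box (a implies c), 1
9. a implies c, 1
10. c, 1
Accessibility: 0R0, 0R1, 1R1

Satisfiable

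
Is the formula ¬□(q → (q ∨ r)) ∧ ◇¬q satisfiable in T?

1. ¬□(q → (q ∨ r)) ∧ ◇¬q, w0
2. ¬□(q → (q ∨ r)), w0   [∧-rule on 1]
3. ◇¬q, w0   [∧-rule on 1]
4. ¬(q → (q ∨ r)), w1   [¬□-rule on 2: fresh world w1, w0Rw1]
5. q, w1   [¬→-rule on 4]
6. ¬(q ∨ r), w1   [¬→-rule on 4]
7. ¬q, w1   [¬∨-rule on 6]
8. ¬r, w1   [¬∨-rule on 6]
Accessibility: w0Rw0, w0Rw1, w1Rw1
Branch closes: q and ¬q both at w1.
(One branch shown.) All branches close.

No, unsatisfiable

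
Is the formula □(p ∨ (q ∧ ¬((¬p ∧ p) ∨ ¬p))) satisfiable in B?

1. □(p ∨ (q ∧ ¬((¬p ∧ p) ∨ ¬p))), 0
2. p ∨ (q ∧ ¬((¬p ∧ p) ∨ ¬p)), 0   [□-rule on 1 via 0R0]
3. q ∧ ¬((¬p ∧ p) ∨ ¬p), 0   [∨-rule on 2 (branches; this branch)]
4. q, 0   [∧-rule on 3]
5. ¬((¬p ∧ p) ∨ ¬p), 0   [∧-rule on 3]
6. ¬(¬p ∧ p), 0   [¬∨-rule on 5]
7. p, 0   [¬∨-rule on 5]
Accessibility: 0R0

Yes, satisfiable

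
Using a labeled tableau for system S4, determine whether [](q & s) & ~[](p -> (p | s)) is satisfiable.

1. [](q & s) & ~[](p -> (p | s)), u
2. [](q & s), u   [&-rule on 1]
3. ~[](p -> (p | s)), u   [&-rule on 1]
4. q & s, u   [[]-rule on 2 via uRu]
5. q, u   [&-rule on 4]
6. s, u   [&-rule on 4]
7. ~(p -> (p | s)), v   [~[]-rule on 3: fresh world v, uRv]
8. p, v   [~->-rule on 7]
9. ~(p | s), v   [~->-rule on 7]
10. ~p, v   [~|-rule on 9]
11. ~s, v   [~|-rule on 9]
Accessibility: uRu, uRv, vRv
Branch closes: p and ~p both at v.
(One branch shown.) All branches close.

Unsatisfiable (every branch closes)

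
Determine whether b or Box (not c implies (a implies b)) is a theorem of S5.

Tableau for the negation not (b or Box (not c implies (a implies b))):
1. not (b or Box (not c implies (a implies b))), u
2. not b, u
3. not Box (not c implies (a implies b)), u
4. not (not c implies (a implies b)), v
5. not c, v
6. not (a implies b), v
7. a, v
8. not b, v
Accessibility: uRu, uRv, vRu, vRv
The negation has an open branch (countermodel exists).

Invalid (countermodel exists)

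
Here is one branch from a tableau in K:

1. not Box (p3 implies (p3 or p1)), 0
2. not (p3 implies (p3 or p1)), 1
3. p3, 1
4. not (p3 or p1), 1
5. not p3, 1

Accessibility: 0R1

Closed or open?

Yes, closed

Both p3 and not p3 appear at 1.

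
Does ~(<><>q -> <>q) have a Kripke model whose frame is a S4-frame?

1. ~(<><>q -> <>q), 0
2. <><>q, 0
3. ~<>q, 0
4. ~q, 0
5. <>q, 1
6. ~q, 1
7. q, 2
8. ~q, 2
Accessibility: 0R0, 0R1, 0R2, 1R1, 1R2, 2R2
Branch closes: q and ~q both at 2.
All branches of the tableau close; one closing branch shown above.

Unsatisfiable (every branch closes)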